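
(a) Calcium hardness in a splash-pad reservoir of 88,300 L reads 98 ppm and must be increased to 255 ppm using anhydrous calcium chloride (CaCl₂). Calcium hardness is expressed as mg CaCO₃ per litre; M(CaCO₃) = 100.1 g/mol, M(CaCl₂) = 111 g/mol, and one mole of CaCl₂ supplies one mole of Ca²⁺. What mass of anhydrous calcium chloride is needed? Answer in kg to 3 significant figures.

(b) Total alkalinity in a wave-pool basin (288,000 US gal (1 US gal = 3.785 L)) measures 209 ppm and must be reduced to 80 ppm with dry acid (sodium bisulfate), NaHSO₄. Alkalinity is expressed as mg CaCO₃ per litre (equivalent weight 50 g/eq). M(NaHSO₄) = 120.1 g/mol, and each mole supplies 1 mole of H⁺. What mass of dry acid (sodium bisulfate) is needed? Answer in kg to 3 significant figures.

(a) Hardness to add: (255 − 98) = 157 mg/L as CaCO₃ × 88,300 L = 13,860 g as CaCO₃.
(a) Moles of Ca²⁺ (1 mol Ca²⁺ ≡ 1 mol CaCO₃): 13,860 / 100.1 g/mol = 138.5 mol.
(a) Mass of CaCl₂: 138.5 × 111 = 15,370 g.

(b) Volume: 288,000 US gal × 3.785 L/gal = 1,090,080 L.
(b) Alkalinity to neutralize: (209 − 80) = 129 mg/L as CaCO₃ × 1,090,080 L = 140,600 g as CaCO₃.
(b) Equivalents of H⁺ required: 140,600 ÷ 50 g/eq = 2812 eq = 2812 mol NaHSO₄.
(b) Mass of NaHSO₄: 2812 × 120.1 = 337,800 g.

(a) 15.4 kg; (b) 338 kg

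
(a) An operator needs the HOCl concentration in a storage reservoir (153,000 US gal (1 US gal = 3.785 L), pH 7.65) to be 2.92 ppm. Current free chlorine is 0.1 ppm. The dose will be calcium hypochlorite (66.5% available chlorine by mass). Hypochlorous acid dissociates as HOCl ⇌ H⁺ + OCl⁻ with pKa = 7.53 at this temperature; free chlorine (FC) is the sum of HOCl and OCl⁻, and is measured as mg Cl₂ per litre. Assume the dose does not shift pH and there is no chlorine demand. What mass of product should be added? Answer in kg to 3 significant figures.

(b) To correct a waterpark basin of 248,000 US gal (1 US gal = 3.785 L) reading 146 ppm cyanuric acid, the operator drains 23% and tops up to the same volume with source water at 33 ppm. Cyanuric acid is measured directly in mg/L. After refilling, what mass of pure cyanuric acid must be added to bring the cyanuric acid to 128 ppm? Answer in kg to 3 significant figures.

(a) Volume: 153,000 US gal × 3.785 L/gal = 579,105 L.
(a) [OCl⁻]/[HOCl] = 10^(pH − pKa) = 10^(7.65 − 7.53) = 1.318; fraction as HOCl = 1/(1 + 1.318) = 0.4314.
(a) Free chlorine required for 2.92 ppm HOCl: 2.92 / 0.4314 = 6.769 ppm.
(a) FC to add: 6.769 − 0.1 = 6.669 mg/L as Cl₂.
(a) Cl₂ equivalent: 6.669 mg/L × 579,105 L = 3862 g.
(a) Product at 66.5% available Cl: 3862 / 0.665 = 5808 g.

(b) Volume: 248,000 US gal × 3.785 L/gal = 938,680 L.
(b) After draining 23% and refilling: 146 × 0.77 + 33 × 0.23 = 120.01 ppm.
(b) Deficit to target: 128 − 120.01 = 7.99 mg/L.
(b) Mass: 7.99 mg/L × 938,680 L = 7500 g cyanuric acid.

(a) 5.81 kg; (b) 7.50 kg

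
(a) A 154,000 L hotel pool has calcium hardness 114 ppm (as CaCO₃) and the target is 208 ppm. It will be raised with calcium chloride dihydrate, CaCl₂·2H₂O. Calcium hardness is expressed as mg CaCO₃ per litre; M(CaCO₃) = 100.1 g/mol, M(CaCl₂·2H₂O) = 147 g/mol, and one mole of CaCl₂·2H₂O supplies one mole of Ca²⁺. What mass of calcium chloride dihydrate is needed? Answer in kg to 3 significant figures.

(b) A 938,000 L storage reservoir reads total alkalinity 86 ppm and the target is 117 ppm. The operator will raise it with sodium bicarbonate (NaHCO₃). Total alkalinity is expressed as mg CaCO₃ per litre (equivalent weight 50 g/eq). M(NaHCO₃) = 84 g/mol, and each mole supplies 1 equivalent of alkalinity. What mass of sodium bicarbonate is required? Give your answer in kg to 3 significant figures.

(a) Hardness to add: (208 − 114) = 94 mg/L as CaCO₃ × 154,000 L = 14,480 g as CaCO₃.
(a) Moles of Ca²⁺ (1 mol Ca²⁺ ≡ 1 mol CaCO₃): 14,480 / 100.1 g/mol = 144.6 mol.
(a) Mass of CaCl₂·2H₂O: 144.6 × 147 = 21,260 g.

(b) Alkalinity to add: (117 − 86) = 31 mg/L as CaCO₃ × 938,000 L = 29,080 g as CaCO₃.
(b) Equivalents: 29,080 g ÷ 50 g/eq = 581.6 eq.
(b) NaHCO₃ supplies 1 eq per mole → 581.6 mol.
(b) Mass: 581.6 mol × 84 g/mol = 48,850 g.

(a) 21.3 kg; (b) 48.9 kg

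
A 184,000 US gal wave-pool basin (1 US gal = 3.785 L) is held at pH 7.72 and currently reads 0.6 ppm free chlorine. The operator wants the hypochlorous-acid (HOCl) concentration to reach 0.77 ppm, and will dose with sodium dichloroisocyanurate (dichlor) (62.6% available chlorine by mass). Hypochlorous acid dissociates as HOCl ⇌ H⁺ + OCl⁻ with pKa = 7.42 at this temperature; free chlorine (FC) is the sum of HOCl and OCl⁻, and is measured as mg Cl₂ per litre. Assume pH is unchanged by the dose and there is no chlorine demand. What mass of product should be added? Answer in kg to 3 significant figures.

1.90 kg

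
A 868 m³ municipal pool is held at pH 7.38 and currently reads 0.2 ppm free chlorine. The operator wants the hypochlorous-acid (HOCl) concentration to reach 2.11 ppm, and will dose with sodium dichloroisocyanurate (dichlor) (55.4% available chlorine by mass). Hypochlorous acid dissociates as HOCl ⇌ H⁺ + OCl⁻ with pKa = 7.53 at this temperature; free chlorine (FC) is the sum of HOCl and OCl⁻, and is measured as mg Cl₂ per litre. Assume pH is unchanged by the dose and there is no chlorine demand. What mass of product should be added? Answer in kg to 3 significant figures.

Volume: 868 m³ = 868,000 L.
[OCl⁻]/[HOCl] = 10^(pH − pKa) = 10^(7.38 − 7.53) = 0.7079; fraction as HOCl = 1/(1 + 0.7079) = 0.5855.
Free chlorine required for 2.11 ppm HOCl: 2.11 / 0.5855 = 3.604 ppm.
FC to add: 3.604 − 0.2 = 3.404 mg/L as Cl₂.
Cl₂ equivalent: 3.404 mg/L × 868,000 L = 2954 g.
Product at 55.4% available Cl: 2954 / 0.554 = 5333 g.

5.33 kg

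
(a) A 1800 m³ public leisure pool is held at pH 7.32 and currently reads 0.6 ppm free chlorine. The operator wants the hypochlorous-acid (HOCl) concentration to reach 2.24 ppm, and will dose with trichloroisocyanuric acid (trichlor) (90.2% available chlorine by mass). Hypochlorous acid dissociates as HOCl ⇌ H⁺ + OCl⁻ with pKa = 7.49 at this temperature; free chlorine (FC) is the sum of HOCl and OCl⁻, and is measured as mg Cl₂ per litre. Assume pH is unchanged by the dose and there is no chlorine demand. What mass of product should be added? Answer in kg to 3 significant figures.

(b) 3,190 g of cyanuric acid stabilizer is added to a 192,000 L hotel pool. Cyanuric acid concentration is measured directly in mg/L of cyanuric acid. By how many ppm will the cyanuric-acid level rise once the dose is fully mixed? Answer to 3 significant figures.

(a) Volume: 1800 m³ = 1,800,000 L.
(a) [OCl⁻]/[HOCl] = 10^(pH − pKa) = 10^(7.32 − 7.49) = 0.6761; fraction as HOCl = 1/(1 + 0.6761) = 0.5966.
(a) Free chlorine required for 2.24 ppm HOCl: 2.24 / 0.5966 = 3.754 ppm.
(a) FC to add: 3.754 − 0.6 = 3.154 mg/L as Cl₂.
(a) Cl₂ equivalent: 3.154 mg/L × 1,800,000 L = 5678 g.
(a) Product at 90.2% available Cl: 5678 / 0.902 = 6295 g.

(b) Rise: 3,190 g / 192,000 L × 1000 = 16.61 mg/L.

(a) 6.29 kg; (b) 16.6 ppm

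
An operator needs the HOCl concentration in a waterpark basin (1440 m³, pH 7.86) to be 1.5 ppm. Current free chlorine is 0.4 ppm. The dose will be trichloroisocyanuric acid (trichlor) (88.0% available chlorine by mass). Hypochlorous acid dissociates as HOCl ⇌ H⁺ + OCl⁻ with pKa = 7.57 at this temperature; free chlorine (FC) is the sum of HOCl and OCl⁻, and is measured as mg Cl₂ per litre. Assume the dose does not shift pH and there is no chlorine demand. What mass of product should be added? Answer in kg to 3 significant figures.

Volume: 1440 m³ = 1,440,000 L.
[OCl⁻]/[HOCl] = 10^(pH − pKa) = 10^(7.86 − 7.57) = 1.95; fraction as HOCl = 1/(1 + 1.95) = 0.339.
Free chlorine required for 1.5 ppm HOCl: 1.5 / 0.339 = 4.425 ppm.
FC to add: 4.425 − 0.4 = 4.025 mg/L as Cl₂.
Cl₂ equivalent: 4.025 mg/L × 1,440,000 L = 5796 g.
Product at 88.0% available Cl: 5796 / 0.88 = 6586 g.

6.59 kg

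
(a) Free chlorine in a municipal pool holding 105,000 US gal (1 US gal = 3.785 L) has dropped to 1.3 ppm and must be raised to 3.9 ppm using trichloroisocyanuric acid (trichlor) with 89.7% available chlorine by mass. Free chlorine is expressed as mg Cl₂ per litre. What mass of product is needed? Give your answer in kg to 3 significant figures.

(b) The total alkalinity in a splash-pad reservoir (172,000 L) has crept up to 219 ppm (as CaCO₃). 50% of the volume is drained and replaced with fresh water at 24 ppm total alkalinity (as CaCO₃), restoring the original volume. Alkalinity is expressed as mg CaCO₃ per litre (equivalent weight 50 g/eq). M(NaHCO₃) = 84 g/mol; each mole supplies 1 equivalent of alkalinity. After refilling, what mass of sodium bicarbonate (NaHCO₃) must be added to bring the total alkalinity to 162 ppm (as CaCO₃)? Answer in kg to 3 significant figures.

(a) Volume: 105,000 US gal × 3.785 L/gal = 397,425 L.
(a) Chlorine deficit: 3.9 − 1.3 = 2.6 ppm = 2.6 mg/L as Cl₂.
(a) Cl₂ equivalent needed: 2.6 mg/L × 397,425 L = 1,033,000 mg = 1033 g.
(a) Product at 89.7% available chlorine: 1033 / 0.897 = 1152 g.

(b) After draining 50% and refilling: 219 × 0.50 + 24 × 0.50 = 121.5 ppm.
(b) Deficit to target: 162 − 121.5 = 40.5 mg/L.
(b) As CaCO₃: 40.5 mg/L × 172,000 L = 6966 g; ÷ 50 g/eq ÷ 1 = 139.3 mol NaHCO₃.
(b) Mass: 139.3 × 84 = 11,700 g.

(a) 1.15 kg; (b) 11.7 kg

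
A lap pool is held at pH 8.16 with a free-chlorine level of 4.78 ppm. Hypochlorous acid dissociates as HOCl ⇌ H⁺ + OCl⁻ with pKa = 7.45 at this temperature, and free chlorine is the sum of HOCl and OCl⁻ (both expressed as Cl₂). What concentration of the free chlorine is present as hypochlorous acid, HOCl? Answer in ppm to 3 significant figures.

0.780 ppm

[OCl⁻]/[HOCl] = 10^(pH − pKa) = 10^(8.16 − 7.45) = 10^0.71 = 5.129.
Fraction as HOCl = 1 / (1 + 5.129) = 0.1632.
HOCl = 0.1632 × 4.78 ppm = 0.7799 ppm.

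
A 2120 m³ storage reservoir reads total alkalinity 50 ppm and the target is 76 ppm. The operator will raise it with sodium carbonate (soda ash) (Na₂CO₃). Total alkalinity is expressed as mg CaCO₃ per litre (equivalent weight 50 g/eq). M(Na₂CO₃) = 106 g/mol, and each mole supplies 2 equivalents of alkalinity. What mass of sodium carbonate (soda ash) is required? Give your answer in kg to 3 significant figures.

Volume: 2120 m³ = 2,120,000 L.
Alkalinity to add: (76 − 50) = 26 mg/L as CaCO₃ × 2,120,000 L = 55,120 g as CaCO₃.
Equivalents: 55,120 g ÷ 50 g/eq = 1102 eq.
Each mole of Na₂CO₃ supplies 2 eq, so 1102 / 2 = 551.2 mol.
Mass: 551.2 mol × 106 g/mol = 58,430 g.

58.4 kg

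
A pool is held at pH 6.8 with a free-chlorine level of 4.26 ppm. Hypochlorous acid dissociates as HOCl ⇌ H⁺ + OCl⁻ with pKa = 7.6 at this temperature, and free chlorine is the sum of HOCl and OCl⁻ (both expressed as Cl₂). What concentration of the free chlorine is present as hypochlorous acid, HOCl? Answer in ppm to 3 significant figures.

3.68 ppm

[OCl⁻]/[HOCl] = 10^(pH − pKa) = 10^(6.8 − 7.6) = 10^-0.80 = 0.1585.
Fraction as HOCl = 1 / (1 + 0.1585) = 0.8632.
HOCl = 0.8632 × 4.26 ppm = 3.677 ppm.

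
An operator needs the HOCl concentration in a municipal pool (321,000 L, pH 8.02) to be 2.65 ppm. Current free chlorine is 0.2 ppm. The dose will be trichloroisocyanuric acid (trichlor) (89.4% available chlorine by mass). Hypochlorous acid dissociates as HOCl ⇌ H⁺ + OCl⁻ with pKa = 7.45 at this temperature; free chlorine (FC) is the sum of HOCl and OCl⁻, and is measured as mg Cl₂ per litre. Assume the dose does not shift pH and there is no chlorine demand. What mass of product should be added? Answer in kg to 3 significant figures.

4.41 kg

[OCl⁻]/[HOCl] = 10^(pH − pKa) = 10^(8.02 − 7.45) = 3.715; fraction as HOCl = 1/(1 + 3.715) = 0.2121.
Free chlorine required for 2.65 ppm HOCl: 2.65 / 0.2121 = 12.5 ppm.
FC to add: 12.5 − 0.2 = 12.3 mg/L as Cl₂.
Cl₂ equivalent: 12.3 mg/L × 321,000 L = 3947 g.
Product at 89.4% available Cl: 3947 / 0.894 = 4415 g.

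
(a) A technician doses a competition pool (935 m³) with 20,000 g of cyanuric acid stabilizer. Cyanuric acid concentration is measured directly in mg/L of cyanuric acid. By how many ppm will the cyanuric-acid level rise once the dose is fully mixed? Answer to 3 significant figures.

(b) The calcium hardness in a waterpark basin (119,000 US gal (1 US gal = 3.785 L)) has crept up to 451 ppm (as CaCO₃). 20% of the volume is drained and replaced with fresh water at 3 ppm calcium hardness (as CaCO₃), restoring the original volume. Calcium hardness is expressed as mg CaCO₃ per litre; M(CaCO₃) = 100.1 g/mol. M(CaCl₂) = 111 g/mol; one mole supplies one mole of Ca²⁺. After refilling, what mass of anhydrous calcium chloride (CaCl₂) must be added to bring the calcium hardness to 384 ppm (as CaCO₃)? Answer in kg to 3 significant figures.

(a) 21.4 ppm; (b) 11.3 kg

(a) Volume: 935 m³ = 935,000 L.
(a) Rise: 20,000 g / 935,000 L × 1000 = 21.39 mg/L.

(b) Volume: 119,000 US gal × 3.785 L/gal = 450,415 L.
(b) After draining 20% and refilling: 451 × 0.80 + 3 × 0.20 = 361.4 ppm.
(b) Deficit to target: 384 − 361.4 = 22.6 mg/L.
(b) As CaCO₃: 22.6 mg/L × 450,415 L = 10,180 g; ÷ 100.1 = 101.7 mol Ca²⁺.
(b) Mass: 101.7 × 111 = 11,290 g.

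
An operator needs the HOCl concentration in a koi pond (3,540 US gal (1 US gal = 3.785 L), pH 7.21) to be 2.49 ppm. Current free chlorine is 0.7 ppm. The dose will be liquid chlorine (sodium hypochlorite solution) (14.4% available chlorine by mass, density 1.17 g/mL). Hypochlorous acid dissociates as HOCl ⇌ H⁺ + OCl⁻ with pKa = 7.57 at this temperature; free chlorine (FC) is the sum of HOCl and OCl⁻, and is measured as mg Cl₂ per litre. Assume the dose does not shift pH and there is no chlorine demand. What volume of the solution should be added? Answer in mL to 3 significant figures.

229 mL

Volume: 3,540 US gal × 3.785 L/gal = 13,399 L.
[OCl⁻]/[HOCl] = 10^(pH − pKa) = 10^(7.21 − 7.57) = 0.4365; fraction as HOCl = 1/(1 + 0.4365) = 0.6961.
Free chlorine required for 2.49 ppm HOCl: 2.49 / 0.6961 = 3.577 ppm.
FC to add: 3.577 − 0.7 = 2.877 mg/L as Cl₂.
Cl₂ equivalent: 2.877 mg/L × 13,399 L = 38.55 g.
Product at 14.4% available Cl: 38.55 / 0.144 = 267.7 g.
Volume: 267.7 g ÷ 1.17 g/mL = 228.8 mL.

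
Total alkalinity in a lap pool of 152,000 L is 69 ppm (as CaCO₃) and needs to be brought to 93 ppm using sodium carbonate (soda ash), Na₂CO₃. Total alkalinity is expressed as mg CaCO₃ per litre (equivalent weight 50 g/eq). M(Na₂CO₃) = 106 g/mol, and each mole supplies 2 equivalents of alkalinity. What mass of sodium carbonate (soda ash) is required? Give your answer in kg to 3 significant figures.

3.87 kg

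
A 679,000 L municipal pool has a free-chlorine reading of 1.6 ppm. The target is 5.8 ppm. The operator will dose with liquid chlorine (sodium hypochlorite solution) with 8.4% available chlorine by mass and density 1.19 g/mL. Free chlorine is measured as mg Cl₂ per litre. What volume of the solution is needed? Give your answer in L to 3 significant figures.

Chlorine deficit: 5.8 − 1.6 = 4.2 ppm = 4.2 mg/L as Cl₂.
Cl₂ equivalent needed: 4.2 mg/L × 679,000 L = 2,852,000 mg = 2852 g.
Product at 8.4% available chlorine: 2852 / 0.084 = 33,950 g.
Volume at density 1.19 g/mL: 33,950 g ÷ 1.19 g/mL = 28,530 mL.

28.5 L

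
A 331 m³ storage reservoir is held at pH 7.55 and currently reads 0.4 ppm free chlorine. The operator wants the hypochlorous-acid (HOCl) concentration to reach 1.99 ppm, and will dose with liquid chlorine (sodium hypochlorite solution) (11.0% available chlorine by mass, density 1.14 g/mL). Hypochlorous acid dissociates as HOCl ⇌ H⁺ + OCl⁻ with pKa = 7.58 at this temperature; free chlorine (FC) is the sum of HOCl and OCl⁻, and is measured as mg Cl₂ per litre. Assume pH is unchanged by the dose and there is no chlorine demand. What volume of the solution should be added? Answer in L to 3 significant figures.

Volume: 331 m³ = 331,000 L.
[OCl⁻]/[HOCl] = 10^(pH − pKa) = 10^(7.55 − 7.58) = 0.9333; fraction as HOCl = 1/(1 + 0.9333) = 0.5173.
Free chlorine required for 1.99 ppm HOCl: 1.99 / 0.5173 = 3.847 ppm.
FC to add: 3.847 − 0.4 = 3.447 mg/L as Cl₂.
Cl₂ equivalent: 3.447 mg/L × 331,000 L = 1141 g.
Product at 11.0% available Cl: 1141 / 0.11 = 10,370 g.
Volume: 10,370 g ÷ 1.14 g/mL = 9099 mL.

9.10 L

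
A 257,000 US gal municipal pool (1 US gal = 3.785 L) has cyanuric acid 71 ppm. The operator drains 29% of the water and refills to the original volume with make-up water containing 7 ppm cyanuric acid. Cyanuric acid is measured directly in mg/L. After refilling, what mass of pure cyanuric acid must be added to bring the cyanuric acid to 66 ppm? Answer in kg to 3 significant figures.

Volume: 257,000 US gal × 3.785 L/gal = 972,745 L.
After draining 29% and refilling: 71 × 0.71 + 7 × 0.29 = 52.44 ppm.
Deficit to target: 66 − 52.44 = 13.56 mg/L.
Mass: 13.56 mg/L × 972,745 L = 13,190 g cyanuric acid.

13.2 kg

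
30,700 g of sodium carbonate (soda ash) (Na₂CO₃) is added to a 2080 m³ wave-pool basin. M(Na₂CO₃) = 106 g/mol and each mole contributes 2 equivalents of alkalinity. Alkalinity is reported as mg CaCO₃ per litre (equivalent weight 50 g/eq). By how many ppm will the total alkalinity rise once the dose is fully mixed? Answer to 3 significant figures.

13.9 ppm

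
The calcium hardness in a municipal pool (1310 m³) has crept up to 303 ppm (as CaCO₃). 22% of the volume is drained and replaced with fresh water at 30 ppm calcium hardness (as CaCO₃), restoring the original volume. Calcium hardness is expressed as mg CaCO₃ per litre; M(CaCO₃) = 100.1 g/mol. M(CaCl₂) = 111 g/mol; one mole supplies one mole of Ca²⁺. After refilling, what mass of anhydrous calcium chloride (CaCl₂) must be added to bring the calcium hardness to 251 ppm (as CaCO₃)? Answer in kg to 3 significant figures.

11.7 kg

Volume: 1310 m³ = 1,310,000 L.
After draining 22% and refilling: 303 × 0.78 + 30 × 0.22 = 242.94 ppm.
Deficit to target: 251 − 242.94 = 8.06 mg/L.
As CaCO₃: 8.06 mg/L × 1,310,000 L = 10,560 g; ÷ 100.1 = 105.5 mol Ca²⁺.
Mass: 105.5 × 111 = 11,710 g.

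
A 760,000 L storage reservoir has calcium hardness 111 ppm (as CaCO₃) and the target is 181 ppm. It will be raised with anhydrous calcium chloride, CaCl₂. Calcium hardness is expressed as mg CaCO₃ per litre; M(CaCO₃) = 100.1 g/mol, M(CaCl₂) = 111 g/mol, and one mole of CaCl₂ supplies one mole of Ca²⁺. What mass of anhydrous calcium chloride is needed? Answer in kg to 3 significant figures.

59.0 kg

Hardness to add: (181 − 111) = 70 mg/L as CaCO₃ × 760,000 L = 53,200 g as CaCO₃.
Moles of Ca²⁺ (1 mol Ca²⁺ ≡ 1 mol CaCO₃): 53,200 / 100.1 g/mol = 531.5 mol.
Mass of CaCl₂: 531.5 × 111 = 58,990 g.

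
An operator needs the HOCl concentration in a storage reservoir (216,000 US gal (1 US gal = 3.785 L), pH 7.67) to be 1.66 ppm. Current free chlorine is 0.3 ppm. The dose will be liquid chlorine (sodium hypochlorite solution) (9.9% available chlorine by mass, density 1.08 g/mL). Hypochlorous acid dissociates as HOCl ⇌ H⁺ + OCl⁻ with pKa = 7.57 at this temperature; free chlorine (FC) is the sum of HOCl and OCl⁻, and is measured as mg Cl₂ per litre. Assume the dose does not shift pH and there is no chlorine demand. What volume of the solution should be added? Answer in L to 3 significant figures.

26.4 L

Volume: 216,000 US gal × 3.785 L/gal = 817,560 L.
[OCl⁻]/[HOCl] = 10^(pH − pKa) = 10^(7.67 − 7.57) = 1.259; fraction as HOCl = 1/(1 + 1.259) = 0.4427.
Free chlorine required for 1.66 ppm HOCl: 1.66 / 0.4427 = 3.75 ppm.
FC to add: 3.75 − 0.3 = 3.45 mg/L as Cl₂.
Cl₂ equivalent: 3.45 mg/L × 817,560 L = 2820 g.
Product at 9.9% available Cl: 2820 / 0.099 = 28,490 g.
Volume: 28,490 g ÷ 1.08 g/mL = 26,380 mL.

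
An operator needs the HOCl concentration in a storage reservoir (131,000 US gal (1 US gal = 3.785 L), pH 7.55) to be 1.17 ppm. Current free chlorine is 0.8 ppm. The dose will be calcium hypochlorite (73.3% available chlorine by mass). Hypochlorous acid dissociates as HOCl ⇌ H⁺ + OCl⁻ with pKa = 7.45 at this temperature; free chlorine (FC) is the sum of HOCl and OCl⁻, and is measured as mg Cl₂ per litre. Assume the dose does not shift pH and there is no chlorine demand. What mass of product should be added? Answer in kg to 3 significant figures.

Volume: 131,000 US gal × 3.785 L/gal = 495,835 L.
[OCl⁻]/[HOCl] = 10^(pH − pKa) = 10^(7.55 − 7.45) = 1.259; fraction as HOCl = 1/(1 + 1.259) = 0.4427.
Free chlorine required for 1.17 ppm HOCl: 1.17 / 0.4427 = 2.643 ppm.
FC to add: 2.643 − 0.8 = 1.843 mg/L as Cl₂.
Cl₂ equivalent: 1.843 mg/L × 495,835 L = 913.8 g.
Product at 73.3% available Cl: 913.8 / 0.733 = 1247 g.

1.25 kg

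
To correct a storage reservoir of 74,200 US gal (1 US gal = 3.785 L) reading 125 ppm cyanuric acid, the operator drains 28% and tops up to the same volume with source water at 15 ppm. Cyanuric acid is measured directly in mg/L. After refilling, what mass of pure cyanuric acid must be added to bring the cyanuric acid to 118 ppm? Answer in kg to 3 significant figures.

Volume: 74,200 US gal × 3.785 L/gal = 280,847 L.
After draining 28% and refilling: 125 × 0.72 + 15 × 0.28 = 94.2 ppm.
Deficit to target: 118 − 94.2 = 23.8 mg/L.
Mass: 23.8 mg/L × 280,847 L = 6684 g cyanuric acid.

6.68 kg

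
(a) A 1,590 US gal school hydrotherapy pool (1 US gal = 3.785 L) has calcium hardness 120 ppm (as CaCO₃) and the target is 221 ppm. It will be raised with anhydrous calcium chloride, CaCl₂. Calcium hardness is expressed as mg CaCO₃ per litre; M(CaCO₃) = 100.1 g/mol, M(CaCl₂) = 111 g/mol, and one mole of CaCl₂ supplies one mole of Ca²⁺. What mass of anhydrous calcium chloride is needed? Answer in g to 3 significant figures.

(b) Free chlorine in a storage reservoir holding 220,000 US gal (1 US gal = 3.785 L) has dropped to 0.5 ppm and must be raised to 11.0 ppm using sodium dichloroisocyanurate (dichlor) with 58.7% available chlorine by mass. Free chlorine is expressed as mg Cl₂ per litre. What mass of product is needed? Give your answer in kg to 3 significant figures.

(a) 674 g; (b) 14.9 kg

(a) Volume: 1,590 US gal × 3.785 L/gal = 6,018 L.
(a) Hardness to add: (221 − 120) = 101 mg/L as CaCO₃ × 6,018 L = 607.8 g as CaCO₃.
(a) Moles of Ca²⁺ (1 mol Ca²⁺ ≡ 1 mol CaCO₃): 607.8 / 100.1 g/mol = 6.072 mol.
(a) Mass of CaCl₂: 6.072 × 111 = 674 g.

(b) Volume: 220,000 US gal × 3.785 L/gal = 832,700 L.
(b) Chlorine deficit: 11.0 − 0.5 = 10.5 ppm = 10.5 mg/L as Cl₂.
(b) Cl₂ equivalent needed: 10.5 mg/L × 832,700 L = 8,743,000 mg = 8743 g.
(b) Product at 58.7% available chlorine: 8743 / 0.587 = 14,890 g.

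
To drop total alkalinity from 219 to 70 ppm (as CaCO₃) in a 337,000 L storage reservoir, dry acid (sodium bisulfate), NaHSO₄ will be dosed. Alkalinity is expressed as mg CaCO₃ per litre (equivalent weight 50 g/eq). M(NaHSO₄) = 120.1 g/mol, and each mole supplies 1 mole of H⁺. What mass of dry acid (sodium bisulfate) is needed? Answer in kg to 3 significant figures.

121 kg

Alkalinity to neutralize: (219 − 70) = 149 mg/L as CaCO₃ × 337,000 L = 50,210 g as CaCO₃.
Equivalents of H⁺ required: 50,210 ÷ 50 g/eq = 1004 eq = 1004 mol NaHSO₄.
Mass of NaHSO₄: 1004 × 120.1 = 120,600 g.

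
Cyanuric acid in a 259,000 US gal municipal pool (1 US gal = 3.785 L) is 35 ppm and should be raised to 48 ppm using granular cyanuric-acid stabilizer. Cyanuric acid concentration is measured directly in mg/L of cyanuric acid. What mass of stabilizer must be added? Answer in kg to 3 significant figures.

12.7 kg

Volume: 259,000 US gal × 3.785 L/gal = 980,315 L.
CYA to add: (48 − 35) = 13 mg/L × 980,315 L = 12,740 g cyanuric acid.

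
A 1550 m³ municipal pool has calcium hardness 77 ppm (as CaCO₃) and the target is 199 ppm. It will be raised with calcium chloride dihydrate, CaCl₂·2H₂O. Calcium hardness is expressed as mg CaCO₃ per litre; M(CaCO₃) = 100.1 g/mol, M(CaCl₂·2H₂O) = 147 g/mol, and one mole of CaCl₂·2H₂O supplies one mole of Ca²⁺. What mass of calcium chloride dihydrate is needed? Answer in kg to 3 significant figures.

Volume: 1550 m³ = 1,550,000 L.
Hardness to add: (199 − 77) = 122 mg/L as CaCO₃ × 1,550,000 L = 189,100 g as CaCO₃.
Moles of Ca²⁺ (1 mol Ca²⁺ ≡ 1 mol CaCO₃): 189,100 / 100.1 g/mol = 1889 mol.
Mass of CaCl₂·2H₂O: 1889 × 147 = 277,700 g.

278 kg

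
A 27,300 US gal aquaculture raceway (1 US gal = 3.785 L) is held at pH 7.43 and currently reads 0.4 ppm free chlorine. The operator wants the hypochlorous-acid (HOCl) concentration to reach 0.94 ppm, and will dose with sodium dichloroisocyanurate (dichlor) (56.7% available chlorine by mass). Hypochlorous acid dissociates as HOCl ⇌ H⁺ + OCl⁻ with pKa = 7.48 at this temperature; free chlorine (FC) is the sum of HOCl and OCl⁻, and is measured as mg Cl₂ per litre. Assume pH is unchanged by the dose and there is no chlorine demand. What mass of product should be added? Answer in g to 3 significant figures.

251 g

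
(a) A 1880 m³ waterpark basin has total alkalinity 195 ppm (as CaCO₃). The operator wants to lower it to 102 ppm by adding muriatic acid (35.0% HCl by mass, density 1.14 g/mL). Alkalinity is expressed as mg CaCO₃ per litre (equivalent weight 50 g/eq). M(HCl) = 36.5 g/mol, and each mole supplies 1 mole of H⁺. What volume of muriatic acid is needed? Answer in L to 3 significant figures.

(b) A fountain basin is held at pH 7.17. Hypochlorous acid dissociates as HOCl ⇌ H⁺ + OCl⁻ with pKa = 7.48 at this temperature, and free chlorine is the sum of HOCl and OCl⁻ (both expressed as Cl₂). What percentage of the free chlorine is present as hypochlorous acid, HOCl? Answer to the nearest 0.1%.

(a) Volume: 1880 m³ = 1,880,000 L.
(a) Alkalinity to neutralize: (195 − 102) = 93 mg/L as CaCO₃ × 1,880,000 L = 174,800 g as CaCO₃.
(a) Equivalents of H⁺ required: 174,800 ÷ 50 g/eq = 3497 eq = 3497 mol HCl.
(a) Mass of HCl: 3497 × 36.5 = 127,600 g.
(a) Mass of 35.0% solution: 127,600 / 0.35 = 364,700 g.
(a) Volume: 364,700 g ÷ 1.14 g/mL = 319,900 mL.

(b) [OCl⁻]/[HOCl] = 10^(pH − pKa) = 10^(7.17 − 7.48) = 10^-0.31 = 0.4898.
(b) Fraction as HOCl = 1 / (1 + 0.4898) = 0.6712.

(a) 320 L; (b) 67.1%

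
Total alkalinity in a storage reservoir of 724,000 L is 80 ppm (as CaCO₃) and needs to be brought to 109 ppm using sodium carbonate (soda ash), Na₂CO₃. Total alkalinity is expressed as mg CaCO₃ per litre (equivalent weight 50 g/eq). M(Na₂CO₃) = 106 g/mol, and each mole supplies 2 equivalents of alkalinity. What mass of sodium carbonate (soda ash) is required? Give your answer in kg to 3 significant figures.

22.3 kg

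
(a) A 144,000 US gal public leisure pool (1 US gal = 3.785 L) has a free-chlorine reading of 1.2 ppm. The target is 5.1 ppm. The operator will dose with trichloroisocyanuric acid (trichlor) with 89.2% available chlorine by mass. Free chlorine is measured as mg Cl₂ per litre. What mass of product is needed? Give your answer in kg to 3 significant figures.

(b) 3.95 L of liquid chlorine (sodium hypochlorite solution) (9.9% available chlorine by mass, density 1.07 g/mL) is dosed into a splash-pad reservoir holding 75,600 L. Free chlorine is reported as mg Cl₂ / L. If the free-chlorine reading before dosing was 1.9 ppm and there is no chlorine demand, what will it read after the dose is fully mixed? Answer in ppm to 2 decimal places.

(a) 2.38 kg; (b) 7.43 ppm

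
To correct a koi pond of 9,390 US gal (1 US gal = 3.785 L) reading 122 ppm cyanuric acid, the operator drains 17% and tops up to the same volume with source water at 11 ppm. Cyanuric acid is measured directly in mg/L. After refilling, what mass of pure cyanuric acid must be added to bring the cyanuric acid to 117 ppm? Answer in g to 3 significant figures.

493 g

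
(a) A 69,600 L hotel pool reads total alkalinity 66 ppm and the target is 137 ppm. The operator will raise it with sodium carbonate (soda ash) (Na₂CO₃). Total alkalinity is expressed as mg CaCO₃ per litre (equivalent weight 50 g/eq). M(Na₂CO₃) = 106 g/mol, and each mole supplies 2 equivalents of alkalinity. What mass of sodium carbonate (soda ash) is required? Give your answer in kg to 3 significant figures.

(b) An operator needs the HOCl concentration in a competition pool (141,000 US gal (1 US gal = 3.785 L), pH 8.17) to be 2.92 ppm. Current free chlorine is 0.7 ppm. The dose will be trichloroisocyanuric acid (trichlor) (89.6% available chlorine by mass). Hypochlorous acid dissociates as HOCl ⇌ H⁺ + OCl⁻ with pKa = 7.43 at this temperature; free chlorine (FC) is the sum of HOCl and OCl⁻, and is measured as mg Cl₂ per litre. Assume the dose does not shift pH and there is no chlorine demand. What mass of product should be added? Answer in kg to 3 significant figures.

(a) 5.24 kg; (b) 10.9 kg

(a) Alkalinity to add: (137 − 66) = 71 mg/L as CaCO₃ × 69,600 L = 4942 g as CaCO₃.
(a) Equivalents: 4942 g ÷ 50 g/eq = 98.83 eq.
(a) Each mole of Na₂CO₃ supplies 2 eq, so 98.83 / 2 = 49.42 mol.
(a) Mass: 49.42 mol × 106 g/mol = 5238 g.

(b) Volume: 141,000 US gal × 3.785 L/gal = 533,685 L.
(b) [OCl⁻]/[HOCl] = 10^(pH − pKa) = 10^(8.17 − 7.43) = 5.495; fraction as HOCl = 1/(1 + 5.495) = 0.154.
(b) Free chlorine required for 2.92 ppm HOCl: 2.92 / 0.154 = 18.97 ppm.
(b) FC to add: 18.97 − 0.7 = 18.27 mg/L as Cl₂.
(b) Cl₂ equivalent: 18.27 mg/L × 533,685 L = 9749 g.
(b) Product at 89.6% available Cl: 9749 / 0.896 = 10,880 g.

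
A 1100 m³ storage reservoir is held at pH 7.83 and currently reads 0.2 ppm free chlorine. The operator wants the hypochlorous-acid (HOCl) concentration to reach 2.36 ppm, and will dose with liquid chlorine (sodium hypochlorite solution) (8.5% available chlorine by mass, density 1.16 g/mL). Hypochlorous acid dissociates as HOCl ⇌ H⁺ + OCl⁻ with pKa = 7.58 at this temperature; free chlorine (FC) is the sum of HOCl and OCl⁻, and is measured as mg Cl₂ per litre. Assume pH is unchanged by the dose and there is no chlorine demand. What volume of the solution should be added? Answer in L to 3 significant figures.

70.9 L

Volume: 1100 m³ = 1,100,000 L.
[OCl⁻]/[HOCl] = 10^(pH − pKa) = 10^(7.83 − 7.58) = 1.778; fraction as HOCl = 1/(1 + 1.778) = 0.3599.
Free chlorine required for 2.36 ppm HOCl: 2.36 / 0.3599 = 6.557 ppm.
FC to add: 6.557 − 0.2 = 6.357 mg/L as Cl₂.
Cl₂ equivalent: 6.357 mg/L × 1,100,000 L = 6992 g.
Product at 8.5% available Cl: 6992 / 0.085 = 82,260 g.
Volume: 82,260 g ÷ 1.16 g/mL = 70,920 mL.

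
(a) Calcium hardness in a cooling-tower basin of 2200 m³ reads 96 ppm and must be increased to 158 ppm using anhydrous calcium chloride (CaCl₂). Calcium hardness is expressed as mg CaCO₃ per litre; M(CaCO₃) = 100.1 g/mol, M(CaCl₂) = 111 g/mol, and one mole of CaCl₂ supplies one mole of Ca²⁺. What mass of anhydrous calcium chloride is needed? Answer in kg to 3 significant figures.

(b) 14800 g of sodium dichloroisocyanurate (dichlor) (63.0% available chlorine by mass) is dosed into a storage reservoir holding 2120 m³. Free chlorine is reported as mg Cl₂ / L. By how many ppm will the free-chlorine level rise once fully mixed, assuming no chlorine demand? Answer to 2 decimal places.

(a) 151 kg; (b) 4.40 ppm

(a) Volume: 2200 m³ = 2,200,000 L.
(a) Hardness to add: (158 − 96) = 62 mg/L as CaCO₃ × 2,200,000 L = 136,400 g as CaCO₃.
(a) Moles of Ca²⁺ (1 mol Ca²⁺ ≡ 1 mol CaCO₃): 136,400 / 100.1 g/mol = 1363 mol.
(a) Mass of CaCl₂: 1363 × 111 = 151,300 g.

(b) Volume: 2120 m³ = 2,120,000 L.
(b) Available chlorine delivered: 14,800 g × 0.63 = 9324 g as Cl₂.
(b) Concentration rise: 9324 g / 2,120,000 L = 4.398 mg/L = 4.40 ppm.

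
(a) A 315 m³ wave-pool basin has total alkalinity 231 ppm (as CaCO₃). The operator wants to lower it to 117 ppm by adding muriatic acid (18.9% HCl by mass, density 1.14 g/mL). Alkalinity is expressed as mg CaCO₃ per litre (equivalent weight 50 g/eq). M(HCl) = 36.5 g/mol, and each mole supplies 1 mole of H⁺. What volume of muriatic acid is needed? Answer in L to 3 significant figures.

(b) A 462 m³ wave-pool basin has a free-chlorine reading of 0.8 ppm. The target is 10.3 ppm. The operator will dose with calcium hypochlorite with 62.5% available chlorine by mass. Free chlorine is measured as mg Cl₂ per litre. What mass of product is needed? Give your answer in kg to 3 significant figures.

(a) Volume: 315 m³ = 315,000 L.
(a) Alkalinity to neutralize: (231 − 117) = 114 mg/L as CaCO₃ × 315,000 L = 35,910 g as CaCO₃.
(a) Equivalents of H⁺ required: 35,910 ÷ 50 g/eq = 718.2 eq = 718.2 mol HCl.
(a) Mass of HCl: 718.2 × 36.5 = 26,210 g.
(a) Mass of 18.9% solution: 26,210 / 0.189 = 138,700 g.
(a) Volume: 138,700 g ÷ 1.14 g/mL = 121,700 mL.

(b) Volume: 462 m³ = 462,000 L.
(b) Chlorine deficit: 10.3 − 0.8 = 9.5 ppm = 9.5 mg/L as Cl₂.
(b) Cl₂ equivalent needed: 9.5 mg/L × 462,000 L = 4,389,000 mg = 4389 g.
(b) Product at 62.5% available chlorine: 4389 / 0.625 = 7022 g.

(a) 122 L; (b) 7.02 kg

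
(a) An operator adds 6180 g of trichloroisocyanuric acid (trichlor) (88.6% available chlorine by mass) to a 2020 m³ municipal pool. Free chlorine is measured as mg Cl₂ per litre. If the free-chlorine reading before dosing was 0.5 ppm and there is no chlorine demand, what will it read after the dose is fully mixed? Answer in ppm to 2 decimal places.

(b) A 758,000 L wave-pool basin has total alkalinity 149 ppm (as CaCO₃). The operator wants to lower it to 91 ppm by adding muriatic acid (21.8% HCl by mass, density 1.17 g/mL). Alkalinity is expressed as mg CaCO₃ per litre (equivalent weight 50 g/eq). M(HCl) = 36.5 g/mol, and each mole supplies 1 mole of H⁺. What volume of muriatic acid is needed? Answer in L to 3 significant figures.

(a) Volume: 2020 m³ = 2,020,000 L.
(a) Available chlorine delivered: 6180 g × 0.886 = 5475 g as Cl₂.
(a) Concentration rise: 5475 g / 2,020,000 L = 2.711 mg/L = 2.71 ppm.
(a) Final FC: 0.5 + 2.71 = 3.21 ppm.

(b) Alkalinity to neutralize: (149 − 91) = 58 mg/L as CaCO₃ × 758,000 L = 43,960 g as CaCO₃.
(b) Equivalents of H⁺ required: 43,960 ÷ 50 g/eq = 879.3 eq = 879.3 mol HCl.
(b) Mass of HCl: 879.3 × 36.5 = 32,090 g.
(b) Mass of 21.8% solution: 32,090 / 0.218 = 147,200 g.
(b) Volume: 147,200 g ÷ 1.17 g/mL = 125,800 mL.

(a) 3.21 ppm; (b) 126 L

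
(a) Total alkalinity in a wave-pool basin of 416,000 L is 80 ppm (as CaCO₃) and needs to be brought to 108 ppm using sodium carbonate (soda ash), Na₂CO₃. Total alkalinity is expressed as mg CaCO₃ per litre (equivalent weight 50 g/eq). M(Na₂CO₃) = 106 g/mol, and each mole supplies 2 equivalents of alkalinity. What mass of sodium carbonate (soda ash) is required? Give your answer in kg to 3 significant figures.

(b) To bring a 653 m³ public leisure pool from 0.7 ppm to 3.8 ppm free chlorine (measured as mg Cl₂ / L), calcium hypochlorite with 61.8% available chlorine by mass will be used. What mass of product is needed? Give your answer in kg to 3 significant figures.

(a) 12.3 kg; (b) 3.28 kg

(a) Alkalinity to add: (108 − 80) = 28 mg/L as CaCO₃ × 416,000 L = 11,650 g as CaCO₃.
(a) Equivalents: 11,650 g ÷ 50 g/eq = 233 eq.
(a) Each mole of Na₂CO₃ supplies 2 eq, so 233 / 2 = 116.5 mol.
(a) Mass: 116.5 mol × 106 g/mol = 12,350 g.

(b) Volume: 653 m³ = 653,000 L.
(b) Chlorine deficit: 3.8 − 0.7 = 3.1 ppm = 3.1 mg/L as Cl₂.
(b) Cl₂ equivalent needed: 3.1 mg/L × 653,000 L = 2,024,000 mg = 2024 g.
(b) Product at 61.8% available chlorine: 2024 / 0.618 = 3276 g.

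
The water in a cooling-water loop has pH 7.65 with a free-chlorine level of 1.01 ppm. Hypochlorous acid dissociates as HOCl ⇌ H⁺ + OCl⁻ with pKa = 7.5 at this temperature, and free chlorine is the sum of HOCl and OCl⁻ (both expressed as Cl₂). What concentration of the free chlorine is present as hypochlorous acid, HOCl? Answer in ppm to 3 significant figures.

0.419 ppm

[OCl⁻]/[HOCl] = 10^(pH − pKa) = 10^(7.65 − 7.5) = 10^0.15 = 1.413.
Fraction as HOCl = 1 / (1 + 1.413) = 0.4145.
HOCl = 0.4145 × 1.01 ppm = 0.4186 ppm.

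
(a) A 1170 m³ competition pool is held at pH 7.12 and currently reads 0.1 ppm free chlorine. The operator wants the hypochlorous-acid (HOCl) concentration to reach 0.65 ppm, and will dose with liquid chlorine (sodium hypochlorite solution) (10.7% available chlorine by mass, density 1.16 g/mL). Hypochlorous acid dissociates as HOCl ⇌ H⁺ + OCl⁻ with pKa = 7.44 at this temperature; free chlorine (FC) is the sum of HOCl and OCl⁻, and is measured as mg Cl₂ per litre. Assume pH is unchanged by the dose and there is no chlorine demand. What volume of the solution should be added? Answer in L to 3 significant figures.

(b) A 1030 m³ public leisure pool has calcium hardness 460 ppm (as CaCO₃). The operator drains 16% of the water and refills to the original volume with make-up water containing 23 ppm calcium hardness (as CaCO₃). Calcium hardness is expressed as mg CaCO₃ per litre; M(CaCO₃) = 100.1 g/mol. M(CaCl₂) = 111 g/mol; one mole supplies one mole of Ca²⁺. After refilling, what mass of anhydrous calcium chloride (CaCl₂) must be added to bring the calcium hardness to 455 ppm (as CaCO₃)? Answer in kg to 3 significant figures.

(a) 8.12 L; (b) 74.1 kg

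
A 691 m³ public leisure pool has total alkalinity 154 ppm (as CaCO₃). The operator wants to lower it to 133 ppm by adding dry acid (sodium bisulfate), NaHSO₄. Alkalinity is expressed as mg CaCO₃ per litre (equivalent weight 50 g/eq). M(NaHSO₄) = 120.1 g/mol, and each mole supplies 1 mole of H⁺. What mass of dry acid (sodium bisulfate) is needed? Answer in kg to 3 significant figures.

34.9 kg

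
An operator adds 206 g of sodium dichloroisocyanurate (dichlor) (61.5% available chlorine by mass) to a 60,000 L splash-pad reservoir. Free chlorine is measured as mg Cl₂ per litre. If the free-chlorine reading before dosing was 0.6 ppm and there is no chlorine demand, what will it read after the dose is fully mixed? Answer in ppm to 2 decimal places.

Available chlorine delivered: 206 g × 0.615 = 126.7 g as Cl₂.
Concentration rise: 126.7 g / 60,000 L = 2.111 mg/L = 2.11 ppm.
Final FC: 0.6 + 2.11 = 2.71 ppm.

2.71 ppm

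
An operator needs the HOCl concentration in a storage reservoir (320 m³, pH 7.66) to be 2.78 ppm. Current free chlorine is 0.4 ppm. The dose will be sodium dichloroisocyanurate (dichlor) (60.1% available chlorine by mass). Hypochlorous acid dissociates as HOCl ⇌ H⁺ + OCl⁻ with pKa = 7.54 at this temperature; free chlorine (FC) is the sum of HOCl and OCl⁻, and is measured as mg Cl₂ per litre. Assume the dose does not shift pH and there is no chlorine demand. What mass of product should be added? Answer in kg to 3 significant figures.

3.22 kg

Volume: 320 m³ = 320,000 L.
[OCl⁻]/[HOCl] = 10^(pH − pKa) = 10^(7.66 − 7.54) = 1.318; fraction as HOCl = 1/(1 + 1.318) = 0.4314.
Free chlorine required for 2.78 ppm HOCl: 2.78 / 0.4314 = 6.445 ppm.
FC to add: 6.445 − 0.4 = 6.045 mg/L as Cl₂.
Cl₂ equivalent: 6.045 mg/L × 320,000 L = 1934 g.
Product at 60.1% available Cl: 1934 / 0.601 = 3219 g.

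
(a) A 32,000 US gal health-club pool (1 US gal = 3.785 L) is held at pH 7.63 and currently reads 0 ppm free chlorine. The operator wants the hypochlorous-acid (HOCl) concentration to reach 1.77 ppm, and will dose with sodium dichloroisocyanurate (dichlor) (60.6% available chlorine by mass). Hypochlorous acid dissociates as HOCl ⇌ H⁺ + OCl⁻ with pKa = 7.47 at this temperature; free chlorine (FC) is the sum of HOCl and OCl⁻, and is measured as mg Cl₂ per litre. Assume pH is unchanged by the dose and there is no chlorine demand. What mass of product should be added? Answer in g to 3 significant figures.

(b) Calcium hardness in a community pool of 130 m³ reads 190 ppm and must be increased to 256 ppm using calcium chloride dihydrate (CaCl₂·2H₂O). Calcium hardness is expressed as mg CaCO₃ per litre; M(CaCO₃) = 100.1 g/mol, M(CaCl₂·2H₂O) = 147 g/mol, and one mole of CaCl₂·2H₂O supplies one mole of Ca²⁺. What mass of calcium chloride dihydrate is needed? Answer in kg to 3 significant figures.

(a) Volume: 32,000 US gal × 3.785 L/gal = 121,120 L.
(a) [OCl⁻]/[HOCl] = 10^(pH − pKa) = 10^(7.63 − 7.47) = 1.445; fraction as HOCl = 1/(1 + 1.445) = 0.4089.
(a) Free chlorine required for 1.77 ppm HOCl: 1.77 / 0.4089 = 4.328 ppm.
(a) FC to add: 4.328 − 0 = 4.328 mg/L as Cl₂.
(a) Cl₂ equivalent: 4.328 mg/L × 121,120 L = 524.3 g.
(a) Product at 60.6% available Cl: 524.3 / 0.606 = 865.1 g.

(b) Volume: 130 m³ = 130,000 L.
(b) Hardness to add: (256 − 190) = 66 mg/L as CaCO₃ × 130,000 L = 8580 g as CaCO₃.
(b) Moles of Ca²⁺ (1 mol Ca²⁺ ≡ 1 mol CaCO₃): 8580 / 100.1 g/mol = 85.71 mol.
(b) Mass of CaCl₂·2H₂O: 85.71 × 147 = 12,600 g.

(a) 865 g; (b) 12.6 kg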